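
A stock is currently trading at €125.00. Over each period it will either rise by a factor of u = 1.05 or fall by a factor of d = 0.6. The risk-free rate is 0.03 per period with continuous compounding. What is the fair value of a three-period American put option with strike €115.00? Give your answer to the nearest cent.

Risk-neutral probability p = (e^0.03 − 0.6)/(1.05 − 0.6) = 0.4305/0.4500 = 0.9566
Terminal stock prices: S_uuu = 144.7, S_uud = 82.69, S_udd = 47.25, S_ddd = 27
Terminal payoffs (K − S): max(-29.7, 0) = 0, max(32.31, 0) = 32.31, max(67.75, 0) = 67.75, max(88, 0) = 88
Node uu (S = 137.8): continuation = e^(−0.03)·[0.9566·0.0000 + 0.0434·32.3125] = 1.3620; exercise value = 0.0000 ≤ continuation, so V_uu = 1.3620
Node ud (S = 78.75): continuation = e^(−0.03)·[0.9566·32.3125 + 0.0434·67.7500] = 32.8512; exercise value = 36.2500 > continuation, so V_ud = 36.2500 (exercise)
Node dd (S = 45): continuation = e^(−0.03)·[0.9566·67.7500 + 0.0434·88.0000] = 66.6012; exercise value = 70.0000 > continuation, so V_dd = 70.0000 (exercise)
Node u (S = 131.2): continuation = e^(−0.03)·[0.9566·1.3620 + 0.0434·36.2500] = 2.7923; exercise value = 0.0000 ≤ continuation, so V_u = 2.7923
Node d (S = 75): continuation = e^(−0.03)·[0.9566·36.2500 + 0.0434·70.0000] = 36.6012; exercise value = 40.0000 > continuation, so V_d = 40.0000 (exercise)
Node 0 (S = 125): continuation = e^(−0.03)·[0.9566·2.7923 + 0.0434·40.0000] = 4.2781; exercise value = 0.0000 ≤ continuation, so V_0 = 4.2781

€4.28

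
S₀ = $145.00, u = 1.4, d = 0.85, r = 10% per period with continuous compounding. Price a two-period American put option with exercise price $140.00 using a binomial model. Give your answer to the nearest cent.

Risk-neutral probability p = (e^0.1 − 0.85)/(1.4 − 0.85) = 0.2552/0.5500 = 0.4639
Terminal stock prices: S_uu = 284.2, S_ud = 172.5, S_dd = 104.8
Terminal payoffs (K − S): max(-144.2, 0) = 0, max(-32.55, 0) = 0, max(35.24, 0) = 35.24
Node u (S = 203): continuation = e^(−0.1)·[0.4639·0.0000 + 0.5361·0.0000] = 0.0000; exercise value = 0.0000 ≤ continuation, so V_u = 0.0000
Node d (S = 123.2): continuation = e^(−0.1)·[0.4639·0.0000 + 0.5361·35.2375] = 17.0916; exercise value = 16.7500 ≤ continuation, so V_d = 17.0916
Node 0 (S = 145): continuation = e^(−0.1)·[0.4639·0.0000 + 0.5361·17.0916] = 8.2901; exercise value = 0.0000 ≤ continuation, so V_0 = 8.2901

$8.29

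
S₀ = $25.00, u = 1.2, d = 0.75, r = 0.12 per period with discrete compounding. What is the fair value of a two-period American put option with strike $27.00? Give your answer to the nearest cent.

Risk-neutral probability p = (1 + 0.12 − 0.75)/(1.2 − 0.75) = 0.3700/0.4500 = 0.8222
Terminal stock prices: S_uu = 36, S_ud = 22.5, S_dd = 14.06
Terminal payoffs (K − S): max(-9, 0) = 0, max(4.5, 0) = 4.5, max(12.94, 0) = 12.94
Node u (S = 30): continuation = 1/1.12·[0.8222·0.0000 + 0.1778·4.5000] = 0.7143; exercise value = 0.0000 ≤ continuation, so V_u = 0.7143
Node d (S = 18.75): continuation = 1/1.12·[0.8222·4.5000 + 0.1778·12.9375] = 5.3571; exercise value = 8.2500 > continuation, so V_d = 8.2500 (exercise)
Node 0 (S = 25): continuation = 1/1.12·[0.8222·0.7143 + 0.1778·8.2500] = 1.8339; exercise value = 2.0000 > continuation, so V_0 = 2.0000 (exercise)

$2.00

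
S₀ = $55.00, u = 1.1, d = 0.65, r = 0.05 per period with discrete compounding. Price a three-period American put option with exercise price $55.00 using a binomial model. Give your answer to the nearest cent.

$4.33

Risk-neutral probability p = (1 + 0.05 − 0.65)/(1.1 − 0.65) = 0.4000/0.4500 = 0.8889
Terminal stock prices: S_uuu = 73.21, S_uud = 43.26, S_udd = 25.56, S_ddd = 15.1
Terminal payoffs (K − S): max(-18.21, 0) = 0, max(11.74, 0) = 11.74, max(29.44, 0) = 29.44, max(39.9, 0) = 39.9
Node uu (S = 66.55): continuation = 1/1.05·[0.8889·0.0000 + 0.1111·11.7425] = 1.2426; exercise value = 0.0000 ≤ continuation, so V_uu = 1.2426
Node ud (S = 39.33): continuation = 1/1.05·[0.8889·11.7425 + 0.1111·29.4387] = 13.0560; exercise value = 15.6750 > continuation, so V_ud = 15.6750 (exercise)
Node dd (S = 23.24): continuation = 1/1.05·[0.8889·29.4387 + 0.1111·39.8956] = 29.1435; exercise value = 31.7625 > continuation, so V_dd = 31.7625 (exercise)
Node u (S = 60.5): continuation = 1/1.05·[0.8889·1.2426 + 0.1111·15.6750] = 2.7107; exercise value = 0.0000 ≤ continuation, so V_u = 2.7107
Node d (S = 35.75): continuation = 1/1.05·[0.8889·15.6750 + 0.1111·31.7625] = 16.6310; exercise value = 19.2500 > continuation, so V_d = 19.2500 (exercise)
Node 0 (S = 55): continuation = 1/1.05·[0.8889·2.7107 + 0.1111·19.2500] = 4.3318; exercise value = 0.0000 ≤ continuation, so V_0 = 4.3318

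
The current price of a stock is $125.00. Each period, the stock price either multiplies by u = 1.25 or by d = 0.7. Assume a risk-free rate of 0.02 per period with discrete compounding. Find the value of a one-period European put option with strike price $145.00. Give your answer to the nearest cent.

Risk-neutral probability p = (1 + 0.02 − 0.7)/(1.25 − 0.7) = 0.3200/0.5500 = 0.5818
Terminal stock prices: S_u = 156.2, S_d = 87.5
Terminal payoffs (K − S): max(-11.25, 0) = 0, max(57.5, 0) = 57.5
Node 0 (S = 125): V_0 = 1/1.02·[0.5818·0.0000 + 0.4182·57.5000] = 23.5740

$23.57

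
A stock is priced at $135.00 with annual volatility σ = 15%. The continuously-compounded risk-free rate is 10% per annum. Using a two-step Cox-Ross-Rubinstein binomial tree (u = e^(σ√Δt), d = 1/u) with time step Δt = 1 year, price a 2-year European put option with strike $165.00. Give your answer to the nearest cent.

CRR parameters: u = e^(σ√Δt) = e^(0.15·√1) = 1.1618, d = 1/u = 0.8607
Per-period rate: rΔt = 0.1·1 = 0.1, so R = e^0.1 = 1.1052
Risk-neutral probability p = (e^0.1 − 0.8607)/(1.1618 − 0.8607) = 0.2445/0.3011 = 0.8118
Terminal stock prices: S_uu = 182.2, S_ud = 135, S_dd = 100
Terminal payoffs (K − S): max(-17.23, 0) = 0, max(30, 0) = 30, max(64.99, 0) = 64.99
Node u (S = 156.8): V_u = e^(−0.1)·[0.8118·0.0000 + 0.1882·30.0000] = 5.1079
Node d (S = 116.2): V_d = e^(−0.1)·[0.8118·30.0000 + 0.1882·64.9895] = 33.1026
Node 0 (S = 135): V_0 = e^(−0.1)·[0.8118·5.1079 + 0.1882·33.1026] = 9.3883

$9.39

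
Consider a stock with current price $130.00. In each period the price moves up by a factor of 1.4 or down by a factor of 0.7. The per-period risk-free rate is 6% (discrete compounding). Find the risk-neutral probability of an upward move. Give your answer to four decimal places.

Risk-neutral probability p = (1 + 0.06 − 0.7)/(1.4 − 0.7) = 0.3600/0.7000 = 0.5143

p = 0.5143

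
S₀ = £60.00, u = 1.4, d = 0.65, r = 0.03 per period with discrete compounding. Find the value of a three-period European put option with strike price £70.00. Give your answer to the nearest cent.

Risk-neutral probability p = (1 + 0.03 − 0.65)/(1.4 − 0.65) = 0.3800/0.7500 = 0.5067
Terminal stock prices: S_uuu = 164.6, S_uud = 76.44, S_udd = 35.49, S_ddd = 16.48
Terminal payoffs (K − S): max(-94.64, 0) = 0, max(-6.44, 0) = 0, max(34.51, 0) = 34.51, max(53.52, 0) = 53.52
Node uu (S = 117.6): V_uu = 1/1.03·[0.5067·0.0000 + 0.4933·0.0000] = 0.0000
Node ud (S = 54.6): V_ud = 1/1.03·[0.5067·0.0000 + 0.4933·34.5100] = 16.5291
Node dd (S = 25.35): V_dd = 1/1.03·[0.5067·34.5100 + 0.4933·53.5225] = 42.6112
Node u (S = 84): V_u = 1/1.03·[0.5067·0.0000 + 0.4933·16.5291] = 7.9168
Node d (S = 39): V_d = 1/1.03·[0.5067·16.5291 + 0.4933·42.6112] = 28.5400
Node 0 (S = 60): V_0 = 1/1.03·[0.5067·7.9168 + 0.4933·28.5400] = 17.5640

£17.56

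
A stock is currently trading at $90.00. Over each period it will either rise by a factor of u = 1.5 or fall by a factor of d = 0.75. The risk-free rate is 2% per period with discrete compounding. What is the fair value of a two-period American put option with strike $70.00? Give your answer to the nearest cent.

$7.63

Risk-neutral probability p = (1 + 0.02 − 0.75)/(1.5 − 0.75) = 0.2700/0.7500 = 0.3600
Terminal stock prices: S_uu = 202.5, S_ud = 101.2, S_dd = 50.62
Terminal payoffs (K − S): max(-132.5, 0) = 0, max(-31.25, 0) = 0, max(19.38, 0) = 19.38
Node u (S = 135): continuation = 1/1.02·[0.3600·0.0000 + 0.6400·0.0000] = 0.0000; exercise value = 0.0000 ≤ continuation, so V_u = 0.0000
Node d (S = 67.5): continuation = 1/1.02·[0.3600·0.0000 + 0.6400·19.3750] = 12.1569; exercise value = 2.5000 ≤ continuation, so V_d = 12.1569
Node 0 (S = 90): continuation = 1/1.02·[0.3600·0.0000 + 0.6400·12.1569] = 7.6278; exercise value = 0.0000 ≤ continuation, so V_0 = 7.6278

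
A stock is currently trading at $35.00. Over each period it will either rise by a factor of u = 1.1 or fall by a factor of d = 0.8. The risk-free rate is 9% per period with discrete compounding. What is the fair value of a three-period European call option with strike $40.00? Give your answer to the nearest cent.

Risk-neutral probability p = (1 + 0.09 − 0.8)/(1.1 − 0.8) = 0.2900/0.3000 = 0.9667
Terminal stock prices: S_uuu = 46.59, S_uud = 33.88, S_udd = 24.64, S_ddd = 17.92
Terminal payoffs (S − K): max(6.585, 0) = 6.585, max(-6.12, 0) = 0, max(-15.36, 0) = 0, max(-22.08, 0) = 0
Node uu (S = 42.35): V_uu = 1/1.09·[0.9667·6.5850 + 0.0333·0.0000] = 5.8399
Node ud (S = 30.8): V_ud = 1/1.09·[0.9667·0.0000 + 0.0333·0.0000] = 0.0000
Node dd (S = 22.4): V_dd = 1/1.09·[0.9667·0.0000 + 0.0333·0.0000] = 0.0000
Node u (S = 38.5): V_u = 1/1.09·[0.9667·5.8399 + 0.0333·0.0000] = 5.1791
Node d (S = 28): V_d = 1/1.09·[0.9667·0.0000 + 0.0333·0.0000] = 0.0000
Node 0 (S = 35): V_0 = 1/1.09·[0.9667·5.1791 + 0.0333·0.0000] = 4.5931

$4.59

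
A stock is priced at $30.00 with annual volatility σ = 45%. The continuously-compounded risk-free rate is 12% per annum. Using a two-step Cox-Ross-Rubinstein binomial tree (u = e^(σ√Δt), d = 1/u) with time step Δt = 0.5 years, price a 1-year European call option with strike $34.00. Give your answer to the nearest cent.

$5.37

CRR parameters: u = e^(σ√Δt) = e^(0.45·√0.5) = 1.3746, d = 1/u = 0.7275
Per-period rate: rΔt = 0.12·0.5 = 0.06, so R = e^0.06 = 1.0618
Risk-neutral probability p = (e^0.06 − 0.7275)/(1.3746 − 0.7275) = 0.3344/0.6472 = 0.5167
Terminal stock prices: S_uu = 56.69, S_ud = 30, S_dd = 15.88
Terminal payoffs (S − K): max(22.69, 0) = 22.69, max(-4, 0) = 0, max(-18.12, 0) = 0
Node u (S = 41.24): V_u = e^(−0.06)·[0.5167·22.6898 + 0.4833·0.0000] = 11.0402
Node d (S = 21.82): V_d = e^(−0.06)·[0.5167·0.0000 + 0.4833·0.0000] = 0.0000
Node 0 (S = 30): V_0 = e^(−0.06)·[0.5167·11.0402 + 0.4833·0.0000] = 5.3719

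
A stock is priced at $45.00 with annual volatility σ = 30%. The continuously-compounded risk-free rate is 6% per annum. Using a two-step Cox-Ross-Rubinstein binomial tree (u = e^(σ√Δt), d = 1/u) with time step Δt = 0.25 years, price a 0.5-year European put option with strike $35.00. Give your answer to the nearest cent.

CRR parameters: u = e^(σ√Δt) = e^(0.3·√0.25) = 1.1618, d = 1/u = 0.8607
Per-period rate: rΔt = 0.06·0.25 = 0.015, so R = e^0.015 = 1.0151
Risk-neutral probability p = (e^0.015 − 0.8607)/(1.1618 − 0.8607) = 0.1544/0.3011 = 0.5128
Terminal stock prices: S_uu = 60.74, S_ud = 45, S_dd = 33.34
Terminal payoffs (K − S): max(-25.74, 0) = 0, max(-10, 0) = 0, max(1.663, 0) = 1.663
Node u (S = 52.28): V_u = e^(−0.015)·[0.5128·0.0000 + 0.4872·0.0000] = 0.0000
Node d (S = 38.73): V_d = e^(−0.015)·[0.5128·0.0000 + 0.4872·1.6632] = 0.7983
Node 0 (S = 45): V_0 = e^(−0.015)·[0.5128·0.0000 + 0.4872·0.7983] = 0.3832

$0.38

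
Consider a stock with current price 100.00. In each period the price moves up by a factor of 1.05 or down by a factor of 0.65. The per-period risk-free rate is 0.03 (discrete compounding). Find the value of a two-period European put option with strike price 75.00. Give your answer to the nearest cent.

0.68

Risk-neutral probability p = (1 + 0.03 − 0.65)/(1.05 − 0.65) = 0.3800/0.4000 = 0.9500
Terminal stock prices: S_uu = 110.2, S_ud = 68.25, S_dd = 42.25
Terminal payoffs (K − S): max(-35.25, 0) = 0, max(6.75, 0) = 6.75, max(32.75, 0) = 32.75
Node u (S = 105): V_u = 1/1.03·[0.9500·0.0000 + 0.0500·6.7500] = 0.3277
Node d (S = 65): V_d = 1/1.03·[0.9500·6.7500 + 0.0500·32.7500] = 7.8155
Node 0 (S = 100): V_0 = 1/1.03·[0.9500·0.3277 + 0.0500·7.8155] = 0.6816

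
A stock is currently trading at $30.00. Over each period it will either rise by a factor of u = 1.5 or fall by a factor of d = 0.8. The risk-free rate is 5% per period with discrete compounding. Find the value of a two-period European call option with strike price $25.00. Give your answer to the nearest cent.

$9.50

Risk-neutral probability p = (1 + 0.05 − 0.8)/(1.5 − 0.8) = 0.2500/0.7000 = 0.3571
Terminal stock prices: S_uu = 67.5, S_ud = 36, S_dd = 19.2
Terminal payoffs (S − K): max(42.5, 0) = 42.5, max(11, 0) = 11, max(-5.8, 0) = 0
Node u (S = 45): V_u = 1/1.05·[0.3571·42.5000 + 0.6429·11.0000] = 21.1905
Node d (S = 24): V_d = 1/1.05·[0.3571·11.0000 + 0.6429·0.0000] = 3.7415
Node 0 (S = 30): V_0 = 1/1.05·[0.3571·21.1905 + 0.6429·3.7415] = 9.4984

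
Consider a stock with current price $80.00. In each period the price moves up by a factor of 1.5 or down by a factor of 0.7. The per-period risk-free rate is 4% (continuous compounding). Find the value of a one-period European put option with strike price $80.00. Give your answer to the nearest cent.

Risk-neutral probability p = (e^0.04 − 0.7)/(1.5 − 0.7) = 0.3408/0.8000 = 0.4260
Terminal stock prices: S_u = 120, S_d = 56
Terminal payoffs (K − S): max(-40, 0) = 0, max(24, 0) = 24
Node 0 (S = 80): V_0 = e^(−0.04)·[0.4260·0.0000 + 0.5740·24.0000] = 13.2355

$13.24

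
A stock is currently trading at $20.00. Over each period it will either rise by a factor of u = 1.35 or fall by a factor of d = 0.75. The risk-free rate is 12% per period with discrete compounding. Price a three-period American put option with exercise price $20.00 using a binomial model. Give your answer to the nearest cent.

$2.02

Risk-neutral probability p = (1 + 0.12 − 0.75)/(1.35 − 0.75) = 0.3700/0.6000 = 0.6167
Terminal stock prices: S_uuu = 49.21, S_uud = 27.34, S_udd = 15.19, S_ddd = 8.438
Terminal payoffs (K − S): max(-29.21, 0) = 0, max(-7.338, 0) = 0, max(4.812, 0) = 4.812, max(11.56, 0) = 11.56
Node uu (S = 36.45): continuation = 1/1.12·[0.6167·0.0000 + 0.3833·0.0000] = 0.0000; exercise value = 0.0000 ≤ continuation, so V_uu = 0.0000
Node ud (S = 20.25): continuation = 1/1.12·[0.6167·0.0000 + 0.3833·4.8125] = 1.6471; exercise value = 0.0000 ≤ continuation, so V_ud = 1.6471
Node dd (S = 11.25): continuation = 1/1.12·[0.6167·4.8125 + 0.3833·11.5625] = 6.6071; exercise value = 8.7500 > continuation, so V_dd = 8.7500 (exercise)
Node u (S = 27): continuation = 1/1.12·[0.6167·0.0000 + 0.3833·1.6471] = 0.5638; exercise value = 0.0000 ≤ continuation, so V_u = 0.5638
Node d (S = 15): continuation = 1/1.12·[0.6167·1.6471 + 0.3833·8.7500] = 3.9017; exercise value = 5.0000 > continuation, so V_d = 5.0000 (exercise)
Node 0 (S = 20): continuation = 1/1.12·[0.6167·0.5638 + 0.3833·5.0000] = 2.0217; exercise value = 0.0000 ≤ continuation, so V_0 = 2.0217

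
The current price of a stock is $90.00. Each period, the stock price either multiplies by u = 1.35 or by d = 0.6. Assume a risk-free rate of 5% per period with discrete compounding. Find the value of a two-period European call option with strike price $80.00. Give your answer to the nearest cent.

$27.44

Risk-neutral probability p = (1 + 0.05 − 0.6)/(1.35 − 0.6) = 0.4500/0.7500 = 0.6000
Terminal stock prices: S_uu = 164, S_ud = 72.9, S_dd = 32.4
Terminal payoffs (S − K): max(84.03, 0) = 84.03, max(-7.1, 0) = 0, max(-47.6, 0) = 0
Node u (S = 121.5): V_u = 1/1.05·[0.6000·84.0250 + 0.4000·0.0000] = 48.0143
Node d (S = 54): V_d = 1/1.05·[0.6000·0.0000 + 0.4000·0.0000] = 0.0000
Node 0 (S = 90): V_0 = 1/1.05·[0.6000·48.0143 + 0.4000·0.0000] = 27.4367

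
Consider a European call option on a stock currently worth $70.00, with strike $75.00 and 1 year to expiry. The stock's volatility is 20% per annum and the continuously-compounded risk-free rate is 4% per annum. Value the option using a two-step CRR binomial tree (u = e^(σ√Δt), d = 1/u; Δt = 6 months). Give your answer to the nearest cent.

$4.93

CRR parameters: u = e^(σ√Δt) = e^(0.2·√0.5) = 1.1519, d = 1/u = 0.8681
Per-period rate: rΔt = 0.04·0.5 = 0.02, so R = e^0.02 = 1.0202
Risk-neutral probability p = (e^0.02 − 0.8681)/(1.1519 − 0.8681) = 0.1521/0.2838 = 0.5359
Terminal stock prices: S_uu = 92.88, S_ud = 70, S_dd = 52.75
Terminal payoffs (S − K): max(17.88, 0) = 17.88, max(-5, 0) = 0, max(-22.25, 0) = 0
Node u (S = 80.63): V_u = e^(−0.02)·[0.5359·17.8828 + 0.4641·0.0000] = 9.3934
Node d (S = 60.77): V_d = e^(−0.02)·[0.5359·0.0000 + 0.4641·0.0000] = 0.0000
Node 0 (S = 70): V_0 = e^(−0.02)·[0.5359·9.3934 + 0.4641·0.0000] = 4.9341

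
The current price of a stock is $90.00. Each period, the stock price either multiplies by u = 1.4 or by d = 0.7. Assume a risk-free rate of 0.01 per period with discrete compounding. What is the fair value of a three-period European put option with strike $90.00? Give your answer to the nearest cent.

Risk-neutral probability p = (1 + 0.01 − 0.7)/(1.4 − 0.7) = 0.3100/0.7000 = 0.4429
Terminal stock prices: S_uuu = 247, S_uud = 123.5, S_udd = 61.74, S_ddd = 30.87
Terminal payoffs (K − S): max(-157, 0) = 0, max(-33.48, 0) = 0, max(28.26, 0) = 28.26, max(59.13, 0) = 59.13
Node uu (S = 176.4): V_uu = 1/1.01·[0.4429·0.0000 + 0.5571·0.0000] = 0.0000
Node ud (S = 88.2): V_ud = 1/1.01·[0.4429·0.0000 + 0.5571·28.2600] = 15.5890
Node dd (S = 44.1): V_dd = 1/1.01·[0.4429·28.2600 + 0.5571·59.1300] = 45.0089
Node u (S = 126): V_u = 1/1.01·[0.4429·0.0000 + 0.5571·15.5890] = 8.5993
Node d (S = 63): V_d = 1/1.01·[0.4429·15.5890 + 0.5571·45.0089] = 31.6634
Node 0 (S = 90): V_0 = 1/1.01·[0.4429·8.5993 + 0.5571·31.6634] = 21.2369

$21.24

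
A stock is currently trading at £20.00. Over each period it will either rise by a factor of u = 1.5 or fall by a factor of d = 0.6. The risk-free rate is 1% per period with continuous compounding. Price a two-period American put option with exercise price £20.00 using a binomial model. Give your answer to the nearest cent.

£4.80

Risk-neutral probability p = (e^0.01 − 0.6)/(1.5 − 0.6) = 0.4101/0.9000 = 0.4556
Terminal stock prices: S_uu = 45, S_ud = 18, S_dd = 7.2
Terminal payoffs (K − S): max(-25, 0) = 0, max(2, 0) = 2, max(12.8, 0) = 12.8
Node u (S = 30): continuation = e^(−0.01)·[0.4556·0.0000 + 0.5444·2.0000] = 1.0779; exercise value = 0.0000 ≤ continuation, so V_u = 1.0779
Node d (S = 12): continuation = e^(−0.01)·[0.4556·2.0000 + 0.5444·12.8000] = 7.8010; exercise value = 8.0000 > continuation, so V_d = 8.0000 (exercise)
Node 0 (S = 20): continuation = e^(−0.01)·[0.4556·1.0779 + 0.5444·8.0000] = 4.7980; exercise value = 0.0000 ≤ continuation, so V_0 = 4.7980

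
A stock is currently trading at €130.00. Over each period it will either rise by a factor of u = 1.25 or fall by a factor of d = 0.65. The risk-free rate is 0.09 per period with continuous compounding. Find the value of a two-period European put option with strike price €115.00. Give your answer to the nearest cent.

€6.40

Risk-neutral probability p = (e^0.09 − 0.65)/(1.25 − 0.65) = 0.4442/0.6000 = 0.7403
Terminal stock prices: S_uu = 203.1, S_ud = 105.6, S_dd = 54.93
Terminal payoffs (K − S): max(-88.12, 0) = 0, max(9.375, 0) = 9.375, max(60.07, 0) = 60.07
Node u (S = 162.5): V_u = e^(−0.09)·[0.7403·0.0000 + 0.2597·9.3750] = 2.2252
Node d (S = 84.5): V_d = e^(−0.09)·[0.7403·9.3750 + 0.2597·60.0750] = 20.6021
Node 0 (S = 130): V_0 = e^(−0.09)·[0.7403·2.2252 + 0.2597·20.6021] = 6.3956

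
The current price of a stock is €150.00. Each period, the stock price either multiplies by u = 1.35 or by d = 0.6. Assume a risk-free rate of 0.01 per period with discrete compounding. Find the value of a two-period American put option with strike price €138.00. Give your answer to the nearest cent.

Risk-neutral probability p = (1 + 0.01 − 0.6)/(1.35 − 0.6) = 0.4100/0.7500 = 0.5467
Terminal stock prices: S_uu = 273.4, S_ud = 121.5, S_dd = 54
Terminal payoffs (K − S): max(-135.4, 0) = 0, max(16.5, 0) = 16.5, max(84, 0) = 84
Node u (S = 202.5): continuation = 1/1.01·[0.5467·0.0000 + 0.4533·16.5000] = 7.4059; exercise value = 0.0000 ≤ continuation, so V_u = 7.4059
Node d (S = 90): continuation = 1/1.01·[0.5467·16.5000 + 0.4533·84.0000] = 46.6337; exercise value = 48.0000 > continuation, so V_d = 48.0000 (exercise)
Node 0 (S = 150): continuation = 1/1.01·[0.5467·7.4059 + 0.4533·48.0000] = 25.5531; exercise value = 0.0000 ≤ continuation, so V_0 = 25.5531

€25.55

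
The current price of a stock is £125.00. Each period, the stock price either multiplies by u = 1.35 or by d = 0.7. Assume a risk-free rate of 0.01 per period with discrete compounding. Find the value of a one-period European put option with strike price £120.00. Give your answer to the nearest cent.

Risk-neutral probability p = (1 + 0.01 − 0.7)/(1.35 − 0.7) = 0.3100/0.6500 = 0.4769
Terminal stock prices: S_u = 168.8, S_d = 87.5
Terminal payoffs (K − S): max(-48.75, 0) = 0, max(32.5, 0) = 32.5
Node 0 (S = 125): V_0 = 1/1.01·[0.4769·0.0000 + 0.5231·32.5000] = 16.8317

£16.83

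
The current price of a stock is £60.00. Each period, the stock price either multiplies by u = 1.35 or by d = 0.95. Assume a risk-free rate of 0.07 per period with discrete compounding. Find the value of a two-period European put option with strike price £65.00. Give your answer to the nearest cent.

£4.64

Risk-neutral probability p = (1 + 0.07 − 0.95)/(1.35 − 0.95) = 0.1200/0.4000 = 0.3000
Terminal stock prices: S_uu = 109.4, S_ud = 76.95, S_dd = 54.15
Terminal payoffs (K − S): max(-44.35, 0) = 0, max(-11.95, 0) = 0, max(10.85, 0) = 10.85
Node u (S = 81): V_u = 1/1.07·[0.3000·0.0000 + 0.7000·0.0000] = 0.0000
Node d (S = 57): V_d = 1/1.07·[0.3000·0.0000 + 0.7000·10.8500] = 7.0981
Node 0 (S = 60): V_0 = 1/1.07·[0.3000·0.0000 + 0.7000·7.0981] = 4.6436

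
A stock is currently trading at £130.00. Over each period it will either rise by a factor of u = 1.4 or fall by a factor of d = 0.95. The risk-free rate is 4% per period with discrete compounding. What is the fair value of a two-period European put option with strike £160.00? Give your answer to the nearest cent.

Risk-neutral probability p = (1 + 0.04 − 0.95)/(1.4 − 0.95) = 0.0900/0.4500 = 0.2000
Terminal stock prices: S_uu = 254.8, S_ud = 172.9, S_dd = 117.3
Terminal payoffs (K − S): max(-94.8, 0) = 0, max(-12.9, 0) = 0, max(42.67, 0) = 42.67
Node u (S = 182): V_u = 1/1.04·[0.2000·0.0000 + 0.8000·0.0000] = 0.0000
Node d (S = 123.5): V_d = 1/1.04·[0.2000·0.0000 + 0.8000·42.6750] = 32.8269
Node 0 (S = 130): V_0 = 1/1.04·[0.2000·0.0000 + 0.8000·32.8269] = 25.2515

£25.25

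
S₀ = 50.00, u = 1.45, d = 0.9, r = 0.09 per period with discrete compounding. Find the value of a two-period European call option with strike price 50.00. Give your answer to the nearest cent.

Risk-neutral probability p = (1 + 0.09 − 0.9)/(1.45 − 0.9) = 0.1900/0.5500 = 0.3455
Terminal stock prices: S_uu = 105.1, S_ud = 65.25, S_dd = 40.5
Terminal payoffs (S − K): max(55.12, 0) = 55.12, max(15.25, 0) = 15.25, max(-9.5, 0) = 0
Node u (S = 72.5): V_u = 1/1.09·[0.3455·55.1250 + 0.6545·15.2500] = 26.6284
Node d (S = 45): V_d = 1/1.09·[0.3455·15.2500 + 0.6545·0.0000] = 4.8332
Node 0 (S = 50): V_0 = 1/1.09·[0.3455·26.6284 + 0.6545·4.8332] = 11.3417

11.34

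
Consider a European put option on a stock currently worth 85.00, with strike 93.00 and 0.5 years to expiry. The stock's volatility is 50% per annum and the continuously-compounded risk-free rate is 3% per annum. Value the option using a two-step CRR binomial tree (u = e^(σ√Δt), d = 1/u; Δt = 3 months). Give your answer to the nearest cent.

16.13

CRR parameters: u = e^(σ√Δt) = e^(0.5·√0.25) = 1.2840, d = 1/u = 0.7788
Per-period rate: rΔt = 0.03·0.25 = 0.0075, so R = e^0.0075 = 1.0075
Risk-neutral probability p = (e^0.0075 − 0.7788)/(1.2840 − 0.7788) = 0.2287/0.5052 = 0.4527
Terminal stock prices: S_uu = 140.1, S_ud = 85, S_dd = 51.56
Terminal payoffs (K − S): max(-47.14, 0) = 0, max(8, 0) = 8, max(41.44, 0) = 41.44
Node u (S = 109.1): V_u = e^(−0.0075)·[0.4527·0.0000 + 0.5473·8.0000] = 4.3455
Node d (S = 66.2): V_d = e^(−0.0075)·[0.4527·8.0000 + 0.5473·41.4449] = 26.1070
Node 0 (S = 85): V_0 = e^(−0.0075)·[0.4527·4.3455 + 0.5473·26.1070] = 16.1336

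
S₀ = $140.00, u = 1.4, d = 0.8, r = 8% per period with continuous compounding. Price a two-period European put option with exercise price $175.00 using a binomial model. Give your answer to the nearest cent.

Risk-neutral probability p = (e^0.08 − 0.8)/(1.4 − 0.8) = 0.2833/0.6000 = 0.4721
Terminal stock prices: S_uu = 274.4, S_ud = 156.8, S_dd = 89.6
Terminal payoffs (K − S): max(-99.4, 0) = 0, max(18.2, 0) = 18.2, max(85.4, 0) = 85.4
Node u (S = 196): V_u = e^(−0.08)·[0.4721·0.0000 + 0.5279·18.2000] = 8.8683
Node d (S = 112): V_d = e^(−0.08)·[0.4721·18.2000 + 0.5279·85.4000] = 49.5454
Node 0 (S = 140): V_0 = e^(−0.08)·[0.4721·8.8683 + 0.5279·49.5454] = 28.0073

$28.01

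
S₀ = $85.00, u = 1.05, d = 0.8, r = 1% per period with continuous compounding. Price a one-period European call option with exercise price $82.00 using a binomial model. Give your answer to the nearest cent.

$6.03

Risk-neutral probability p = (e^0.01 − 0.8)/(1.05 − 0.8) = 0.2101/0.2500 = 0.8402
Terminal stock prices: S_u = 89.25, S_d = 68
Terminal payoffs (S − K): max(7.25, 0) = 7.25, max(-14, 0) = 0
Node 0 (S = 85): V_0 = e^(−0.01)·[0.8402·7.2500 + 0.1598·0.0000] = 6.0308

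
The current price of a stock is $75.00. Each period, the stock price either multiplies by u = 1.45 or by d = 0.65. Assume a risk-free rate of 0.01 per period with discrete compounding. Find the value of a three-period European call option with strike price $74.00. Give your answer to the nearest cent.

$22.92

Risk-neutral probability p = (1 + 0.01 − 0.65)/(1.45 − 0.65) = 0.3600/0.8000 = 0.4500
Terminal stock prices: S_uuu = 228.6, S_uud = 102.5, S_udd = 45.95, S_ddd = 20.6
Terminal payoffs (S − K): max(154.6, 0) = 154.6, max(28.5, 0) = 28.5, max(-28.05, 0) = 0, max(-53.4, 0) = 0
Node uu (S = 157.7): V_uu = 1/1.01·[0.4500·154.6469 + 0.5500·28.4969] = 84.4202
Node ud (S = 70.69): V_ud = 1/1.01·[0.4500·28.4969 + 0.5500·0.0000] = 12.6966
Node dd (S = 31.69): V_dd = 1/1.01·[0.4500·0.0000 + 0.5500·0.0000] = 0.0000
Node u (S = 108.8): V_u = 1/1.01·[0.4500·84.4202 + 0.5500·12.6966] = 44.5270
Node d (S = 48.75): V_d = 1/1.01·[0.4500·12.6966 + 0.5500·0.0000] = 5.6569
Node 0 (S = 75): V_0 = 1/1.01·[0.4500·44.5270 + 0.5500·5.6569] = 22.9192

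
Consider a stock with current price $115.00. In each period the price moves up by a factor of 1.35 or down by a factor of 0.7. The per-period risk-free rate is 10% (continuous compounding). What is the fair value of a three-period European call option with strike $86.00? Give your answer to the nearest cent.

$55.08

Risk-neutral probability p = (e^0.1 − 0.7)/(1.35 − 0.7) = 0.4052/0.6500 = 0.6233
Terminal stock prices: S_uuu = 282.9, S_uud = 146.7, S_udd = 76.07, S_ddd = 39.44
Terminal payoffs (S − K): max(196.9, 0) = 196.9, max(60.71, 0) = 60.71, max(-9.928, 0) = 0, max(-46.56, 0) = 0
Node uu (S = 209.6): V_uu = e^(−0.1)·[0.6233·196.9431 + 0.3767·60.7113] = 131.7715
Node ud (S = 108.7): V_ud = e^(−0.1)·[0.6233·60.7113 + 0.3767·0.0000] = 34.2424
Node dd (S = 56.35): V_dd = e^(−0.1)·[0.6233·0.0000 + 0.3767·0.0000] = 0.0000
Node u (S = 155.2): V_u = e^(−0.1)·[0.6233·131.7715 + 0.3767·34.2424] = 85.9923
Node d (S = 80.5): V_d = e^(−0.1)·[0.6233·34.2424 + 0.3767·0.0000] = 19.3135
Node 0 (S = 115): V_0 = e^(−0.1)·[0.6233·85.9923 + 0.3767·19.3135] = 55.0838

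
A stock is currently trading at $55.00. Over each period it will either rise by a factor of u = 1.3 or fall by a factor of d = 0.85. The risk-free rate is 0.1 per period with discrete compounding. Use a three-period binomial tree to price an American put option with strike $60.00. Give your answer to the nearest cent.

Risk-neutral probability p = (1 + 0.1 − 0.85)/(1.3 − 0.85) = 0.2500/0.4500 = 0.5556
Terminal stock prices: S_uuu = 120.8, S_uud = 79.01, S_udd = 51.66, S_ddd = 33.78
Terminal payoffs (K − S): max(-60.84, 0) = 0, max(-19.01, 0) = 0, max(8.341, 0) = 8.341, max(26.22, 0) = 26.22
Node uu (S = 92.95): continuation = 1/1.1·[0.5556·0.0000 + 0.4444·0.0000] = 0.0000; exercise value = 0.0000 ≤ continuation, so V_uu = 0.0000
Node ud (S = 60.77): continuation = 1/1.1·[0.5556·0.0000 + 0.4444·8.3413] = 3.3702; exercise value = 0.0000 ≤ continuation, so V_ud = 3.3702
Node dd (S = 39.74): continuation = 1/1.1·[0.5556·8.3413 + 0.4444·26.2231] = 14.8080; exercise value = 20.2625 > continuation, so V_dd = 20.2625 (exercise)
Node u (S = 71.5): continuation = 1/1.1·[0.5556·0.0000 + 0.4444·3.3702] = 1.3617; exercise value = 0.0000 ≤ continuation, so V_u = 1.3617
Node d (S = 46.75): continuation = 1/1.1·[0.5556·3.3702 + 0.4444·20.2625] = 9.8890; exercise value = 13.2500 > continuation, so V_d = 13.2500 (exercise)
Node 0 (S = 55): continuation = 1/1.1·[0.5556·1.3617 + 0.4444·13.2500] = 6.0413; exercise value = 5.0000 ≤ continuation, so V_0 = 6.0413

$6.04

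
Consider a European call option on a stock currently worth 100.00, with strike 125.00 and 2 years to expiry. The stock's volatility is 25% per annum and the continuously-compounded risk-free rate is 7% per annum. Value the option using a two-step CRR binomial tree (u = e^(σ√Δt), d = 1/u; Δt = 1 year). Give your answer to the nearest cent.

11.71

CRR parameters: u = e^(σ√Δt) = e^(0.25·√1) = 1.2840, d = 1/u = 0.7788
Per-period rate: rΔt = 0.07·1 = 0.07, so R = e^0.07 = 1.0725
Risk-neutral probability p = (e^0.07 − 0.7788)/(1.2840 − 0.7788) = 0.2937/0.5052 = 0.5813
Terminal stock prices: S_uu = 164.9, S_ud = 100, S_dd = 60.65
Terminal payoffs (S − K): max(39.87, 0) = 39.87, max(-25, 0) = 0, max(-64.35, 0) = 0
Node u (S = 128.4): V_u = e^(−0.07)·[0.5813·39.8721 + 0.4187·0.0000] = 21.6122
Node d (S = 77.88): V_d = e^(−0.07)·[0.5813·0.0000 + 0.4187·0.0000] = 0.0000
Node 0 (S = 100): V_0 = e^(−0.07)·[0.5813·21.6122 + 0.4187·0.0000] = 11.7146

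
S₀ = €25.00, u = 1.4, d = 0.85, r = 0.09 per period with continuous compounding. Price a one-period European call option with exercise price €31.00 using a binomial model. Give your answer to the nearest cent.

€1.62

Risk-neutral probability p = (e^0.09 − 0.85)/(1.4 − 0.85) = 0.2442/0.5500 = 0.4440
Terminal stock prices: S_u = 35, S_d = 21.25
Terminal payoffs (S − K): max(4, 0) = 4, max(-9.75, 0) = 0
Node 0 (S = 25): V_0 = e^(−0.09)·[0.4440·4.0000 + 0.5560·0.0000] = 1.6230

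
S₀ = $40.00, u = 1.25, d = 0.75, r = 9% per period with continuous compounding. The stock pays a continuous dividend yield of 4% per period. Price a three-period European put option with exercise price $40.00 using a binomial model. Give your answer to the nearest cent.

$3.70

Per-period risk-free factor R = e^0.09 = 1.0942; dividend-adjusted growth = e^(0.09−0.04) = 1.0513.
Risk-neutral probability p = (1.0513 − 0.75)/(1.25 − 0.75) = 0.3013/0.5000 = 0.6025
Terminal stock prices: S_uuu = 78.12, S_uud = 46.88, S_udd = 28.12, S_ddd = 16.88
Terminal payoffs (K − S): max(-38.12, 0) = 0, max(-6.875, 0) = 0, max(11.88, 0) = 11.88, max(23.12, 0) = 23.12
Node uu (S = 62.5): V_uu = e^(−0.09)·[0.6025·0.0000 + 0.3975·0.0000] = 0.0000
Node ud (S = 37.5): V_ud = e^(−0.09)·[0.6025·0.0000 + 0.3975·11.8750] = 4.3136
Node dd (S = 22.5): V_dd = e^(−0.09)·[0.6025·11.8750 + 0.3975·23.1250] = 14.9395
Node u (S = 50): V_u = e^(−0.09)·[0.6025·0.0000 + 0.3975·4.3136] = 1.5669
Node d (S = 30): V_d = e^(−0.09)·[0.6025·4.3136 + 0.3975·14.9395] = 7.8022
Node 0 (S = 40): V_0 = e^(−0.09)·[0.6025·1.5669 + 0.3975·7.8022] = 3.6970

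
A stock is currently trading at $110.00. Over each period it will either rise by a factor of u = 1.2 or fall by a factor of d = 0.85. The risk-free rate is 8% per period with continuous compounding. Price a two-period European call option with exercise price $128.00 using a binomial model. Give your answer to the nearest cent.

Risk-neutral probability p = (e^0.08 − 0.85)/(1.2 − 0.85) = 0.2333/0.3500 = 0.6665
Terminal stock prices: S_uu = 158.4, S_ud = 112.2, S_dd = 79.47
Terminal payoffs (S − K): max(30.4, 0) = 30.4, max(-15.8, 0) = 0, max(-48.53, 0) = 0
Node u (S = 132): V_u = e^(−0.08)·[0.6665·30.4000 + 0.3335·0.0000] = 18.7048
Node d (S = 93.5): V_d = e^(−0.08)·[0.6665·0.0000 + 0.3335·0.0000] = 0.0000
Node 0 (S = 110): V_0 = e^(−0.08)·[0.6665·18.7048 + 0.3335·0.0000] = 11.5088

$11.51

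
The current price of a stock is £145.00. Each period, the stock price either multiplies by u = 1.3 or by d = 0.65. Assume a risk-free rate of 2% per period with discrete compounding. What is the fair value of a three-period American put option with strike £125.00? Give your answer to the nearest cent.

Risk-neutral probability p = (1 + 0.02 − 0.65)/(1.3 − 0.65) = 0.3700/0.6500 = 0.5692
Terminal stock prices: S_uuu = 318.6, S_uud = 159.3, S_udd = 79.64, S_ddd = 39.82
Terminal payoffs (K − S): max(-193.6, 0) = 0, max(-34.28, 0) = 0, max(45.36, 0) = 45.36, max(85.18, 0) = 85.18
Node uu (S = 245.1): continuation = 1/1.02·[0.5692·0.0000 + 0.4308·0.0000] = 0.0000; exercise value = 0.0000 ≤ continuation, so V_uu = 0.0000
Node ud (S = 122.5): continuation = 1/1.02·[0.5692·0.0000 + 0.4308·45.3587] = 19.1560; exercise value = 2.4750 ≤ continuation, so V_ud = 19.1560
Node dd (S = 61.26): continuation = 1/1.02·[0.5692·45.3587 + 0.4308·85.1794] = 61.2865; exercise value = 63.7375 > continuation, so V_dd = 63.7375 (exercise)
Node u (S = 188.5): continuation = 1/1.02·[0.5692·0.0000 + 0.4308·19.1560] = 8.0900; exercise value = 0.0000 ≤ continuation, so V_u = 8.0900
Node d (S = 94.25): continuation = 1/1.02·[0.5692·19.1560 + 0.4308·63.7375] = 37.6082; exercise value = 30.7500 ≤ continuation, so V_d = 37.6082
Node 0 (S = 145): continuation = 1/1.02·[0.5692·8.0900 + 0.4308·37.6082] = 20.3976; exercise value = 0.0000 ≤ continuation, so V_0 = 20.3976

£20.40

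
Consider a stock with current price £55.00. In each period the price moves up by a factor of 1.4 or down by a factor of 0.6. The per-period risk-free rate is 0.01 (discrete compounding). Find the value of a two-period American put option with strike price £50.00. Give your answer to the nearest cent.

£9.14

Risk-neutral probability p = (1 + 0.01 − 0.6)/(1.4 − 0.6) = 0.4100/0.8000 = 0.5125
Terminal stock prices: S_uu = 107.8, S_ud = 46.2, S_dd = 19.8
Terminal payoffs (K − S): max(-57.8, 0) = 0, max(3.8, 0) = 3.8, max(30.2, 0) = 30.2
Node u (S = 77): continuation = 1/1.01·[0.5125·0.0000 + 0.4875·3.8000] = 1.8342; exercise value = 0.0000 ≤ continuation, so V_u = 1.8342
Node d (S = 33): continuation = 1/1.01·[0.5125·3.8000 + 0.4875·30.2000] = 16.5050; exercise value = 17.0000 > continuation, so V_d = 17.0000 (exercise)
Node 0 (S = 55): continuation = 1/1.01·[0.5125·1.8342 + 0.4875·17.0000] = 9.1361; exercise value = 0.0000 ≤ continuation, so V_0 = 9.1361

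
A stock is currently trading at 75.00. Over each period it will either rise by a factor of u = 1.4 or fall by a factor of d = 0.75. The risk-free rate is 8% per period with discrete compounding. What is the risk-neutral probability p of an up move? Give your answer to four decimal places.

p = 0.5077

Risk-neutral probability p = (1 + 0.08 − 0.75)/(1.4 − 0.75) = 0.3300/0.6500 = 0.5077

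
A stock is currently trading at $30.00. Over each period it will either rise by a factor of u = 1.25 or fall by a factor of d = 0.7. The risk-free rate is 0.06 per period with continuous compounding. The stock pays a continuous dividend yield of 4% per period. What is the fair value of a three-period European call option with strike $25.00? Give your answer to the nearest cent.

$8.31

Per-period risk-free factor R = e^0.06 = 1.0618; dividend-adjusted growth = e^(0.06−0.04) = 1.0202.
Risk-neutral probability p = (1.0202 − 0.7)/(1.25 − 0.7) = 0.3202/0.5500 = 0.5822
Terminal stock prices: S_uuu = 58.59, S_uud = 32.81, S_udd = 18.37, S_ddd = 10.29
Terminal payoffs (S − K): max(33.59, 0) = 33.59, max(7.812, 0) = 7.812, max(-6.625, 0) = 0, max(-14.71, 0) = 0
Node uu (S = 46.88): V_uu = e^(−0.06)·[0.5822·33.5938 + 0.4178·7.8125] = 21.4929
Node ud (S = 26.25): V_ud = e^(−0.06)·[0.5822·7.8125 + 0.4178·0.0000] = 4.2834
Node dd (S = 14.7): V_dd = e^(−0.06)·[0.5822·0.0000 + 0.4178·0.0000] = 0.0000
Node u (S = 37.5): V_u = e^(−0.06)·[0.5822·21.4929 + 0.4178·4.2834] = 13.4696
Node d (S = 21): V_d = e^(−0.06)·[0.5822·4.2834 + 0.4178·0.0000] = 2.3485
Node 0 (S = 30): V_0 = e^(−0.06)·[0.5822·13.4696 + 0.4178·2.3485] = 8.3092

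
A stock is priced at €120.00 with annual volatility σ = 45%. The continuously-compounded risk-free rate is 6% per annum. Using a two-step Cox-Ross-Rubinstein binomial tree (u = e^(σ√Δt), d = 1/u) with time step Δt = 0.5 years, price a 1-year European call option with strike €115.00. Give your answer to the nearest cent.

CRR parameters: u = e^(σ√Δt) = e^(0.45·√0.5) = 1.3746, d = 1/u = 0.7275
Per-period rate: rΔt = 0.06·0.5 = 0.03, so R = e^0.03 = 1.0305
Risk-neutral probability p = (e^0.03 − 0.7275)/(1.3746 − 0.7275) = 0.3030/0.6472 = 0.4682
Terminal stock prices: S_uu = 226.8, S_ud = 120, S_dd = 63.5
Terminal payoffs (S − K): max(111.8, 0) = 111.8, max(5, 0) = 5, max(-51.5, 0) = 0
Node u (S = 165): V_u = e^(−0.03)·[0.4682·111.7590 + 0.5318·5.0000] = 53.3566
Node d (S = 87.3): V_d = e^(−0.03)·[0.4682·5.0000 + 0.5318·0.0000] = 2.2717
Node 0 (S = 120): V_0 = e^(−0.03)·[0.4682·53.3566 + 0.5318·2.2717] = 25.4142

€25.41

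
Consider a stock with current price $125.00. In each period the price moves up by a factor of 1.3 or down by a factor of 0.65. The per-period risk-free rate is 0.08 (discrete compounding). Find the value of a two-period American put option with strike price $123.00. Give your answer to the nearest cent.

$16.42

Risk-neutral probability p = (1 + 0.08 − 0.65)/(1.3 − 0.65) = 0.4300/0.6500 = 0.6615
Terminal stock prices: S_uu = 211.3, S_ud = 105.6, S_dd = 52.81
Terminal payoffs (K − S): max(-88.25, 0) = 0, max(17.38, 0) = 17.38, max(70.19, 0) = 70.19
Node u (S = 162.5): continuation = 1/1.08·[0.6615·0.0000 + 0.3385·17.3750] = 5.4452; exercise value = 0.0000 ≤ continuation, so V_u = 5.4452
Node d (S = 81.25): continuation = 1/1.08·[0.6615·17.3750 + 0.3385·70.1875] = 32.6389; exercise value = 41.7500 > continuation, so V_d = 41.7500 (exercise)
Node 0 (S = 125): continuation = 1/1.08·[0.6615·5.4452 + 0.3385·41.7500] = 16.4194; exercise value = 0.0000 ≤ continuation, so V_0 = 16.4194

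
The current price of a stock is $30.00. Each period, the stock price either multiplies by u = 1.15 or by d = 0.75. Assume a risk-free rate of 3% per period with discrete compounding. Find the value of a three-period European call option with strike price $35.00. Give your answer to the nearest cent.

$3.34

Risk-neutral probability p = (1 + 0.03 − 0.75)/(1.15 − 0.75) = 0.2800/0.4000 = 0.7000
Terminal stock prices: S_uuu = 45.63, S_uud = 29.76, S_udd = 19.41, S_ddd = 12.66
Terminal payoffs (S − K): max(10.63, 0) = 10.63, max(-5.244, 0) = 0, max(-15.59, 0) = 0, max(-22.34, 0) = 0
Node uu (S = 39.67): V_uu = 1/1.03·[0.7000·10.6262 + 0.3000·0.0000] = 7.2217
Node ud (S = 25.88): V_ud = 1/1.03·[0.7000·0.0000 + 0.3000·0.0000] = 0.0000
Node dd (S = 16.88): V_dd = 1/1.03·[0.7000·0.0000 + 0.3000·0.0000] = 0.0000
Node u (S = 34.5): V_u = 1/1.03·[0.7000·7.2217 + 0.3000·0.0000] = 4.9080
Node d (S = 22.5): V_d = 1/1.03·[0.7000·0.0000 + 0.3000·0.0000] = 0.0000
Node 0 (S = 30): V_0 = 1/1.03·[0.7000·4.9080 + 0.3000·0.0000] = 3.3355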